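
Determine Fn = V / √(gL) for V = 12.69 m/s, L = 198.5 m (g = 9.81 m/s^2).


Formula: Fn = V / sqrt(g * L)
Step 1 — g * L = 9.81 * 198.5 = 1947.285
Step 2 — sqrt(g * L) = sqrt(1947.285) = 44.128052
Step 3 — Fn = 12.69 / 44.128052 ≈ 0.28757 (5 s.f.)

0.28757


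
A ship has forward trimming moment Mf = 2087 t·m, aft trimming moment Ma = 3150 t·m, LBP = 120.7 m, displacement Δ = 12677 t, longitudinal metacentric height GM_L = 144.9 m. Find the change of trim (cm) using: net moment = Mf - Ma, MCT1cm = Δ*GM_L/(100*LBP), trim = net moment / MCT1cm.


Formula: net trimming moment = Mf - Ma; MCT1cm = Δ*GM_L/(100*LBP); trim = net moment / MCT1cm
Step 1 — net trimming moment = 2087 - 3150 = -1063 t·m
Step 2 — MCT1cm = 12677 * 144.9 / (100 * 120.7) = 152.187 t·m/cm
Step 3 — trim = -1063 / 152.187 ≈ -6.9848 cm (5 s.f.)

-6.9848 cm


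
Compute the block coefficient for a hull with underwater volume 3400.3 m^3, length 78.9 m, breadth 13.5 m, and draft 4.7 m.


Formula: Cb = V / (L * B * T)
Step 1 — L * B * T = 78.9 * 13.5 * 4.7 = 5006.205 m^3
Step 2 — Cb = 3400.3 / 5006.205 ≈ 0.67922 (5 s.f.)

0.67922


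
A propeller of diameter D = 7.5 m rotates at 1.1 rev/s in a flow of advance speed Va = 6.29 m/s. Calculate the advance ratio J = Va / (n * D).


Formula: J = Va / (n * D)
Step 1 — n * D = 1.1 * 7.5 = 8.25
Step 2 — J = 6.29 / 8.25 ≈ 0.76242 (5 s.f.)

0.76242


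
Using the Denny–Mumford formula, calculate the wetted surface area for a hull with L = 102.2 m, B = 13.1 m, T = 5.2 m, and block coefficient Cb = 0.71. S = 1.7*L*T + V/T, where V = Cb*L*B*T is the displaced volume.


Formula: S = 1.7*L*T + V/T with V = Cb*L*B*T, i.e. S = L * (1.7*T + Cb*B)
Step 1 — 1.7*T = 1.7 * 5.2 = 8.84 m
Step 2 — Cb*B = 0.71 * 13.1 = 9.301 m
Step 3 — 1.7*T + Cb*B = 8.84 + 9.301 = 18.141 m
Step 4 — S = 102.2 * 18.141 ≈ 1854.0 m^2 (5 s.f.)

1854.0 m^2


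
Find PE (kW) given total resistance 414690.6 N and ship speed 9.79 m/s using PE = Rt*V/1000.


Formula: PE = Rt * V / 1000 (kW)
Step 1 — PE (W) = 414690.6 * 9.79 = 4059820.974 W
Step 2 — PE (kW) = 4059820.974 / 1000 ≈ 4059.8 kW (5 s.f.)

4059.8 kW


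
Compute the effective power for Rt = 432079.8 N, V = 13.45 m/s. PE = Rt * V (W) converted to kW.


Formula: PE = Rt * V / 1000 (kW)
Step 1 — PE (W) = 432079.8 * 13.45 = 5811473.31 W
Step 2 — PE (kW) = 5811473.31 / 1000 ≈ 5811.5 kW (5 s.f.)

5811.5 kW


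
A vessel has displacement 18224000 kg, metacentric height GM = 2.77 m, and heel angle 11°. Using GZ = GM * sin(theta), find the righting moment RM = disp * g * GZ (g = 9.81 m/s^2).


Formula: GZ = GM * sin(theta); RM = disp * g * GZ
Step 1 — GZ = 2.77 * sin(11°) = 2.77 * 0.190809 = 0.528541 m
Step 2 — RM = 18224000 * 9.81 * 0.528541 ≈ 94491000 N·m (5 s.f.)

94491000 N·m


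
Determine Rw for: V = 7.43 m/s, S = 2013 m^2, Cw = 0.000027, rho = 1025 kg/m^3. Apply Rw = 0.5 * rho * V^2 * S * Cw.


Formula: Rw = 0.5 * rho * V^2 * S * Cw
Step 1 — V^2 = 7.43^2 = 55.2049
Step 2 — 0.5 * rho * V^2 = 0.5 * 1025 * 55.2049 = 28292.51125
Step 3 — Rw = 28292.51125 * 2013 * 0.000027 ≈ 1537.7 N (5 s.f.)

1537.7 N


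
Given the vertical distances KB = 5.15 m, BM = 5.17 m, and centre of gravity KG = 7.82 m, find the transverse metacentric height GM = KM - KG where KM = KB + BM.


Formula: GM = KB + BM - KG
Step 1 — KM = KB + BM = 5.15 + 5.17 = 10.32 m
Step 2 — GM = KM - KG = 10.32 - 7.82 = 2.5 m

2.5 m


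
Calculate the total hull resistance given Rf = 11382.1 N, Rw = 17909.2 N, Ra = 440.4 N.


Formula: Rt = Rf + Rw + Ra
Substituting: Rt = 11382.1 + 17909.2 + 440.4
Result: Rt = 29731.7 N

29731.7 N


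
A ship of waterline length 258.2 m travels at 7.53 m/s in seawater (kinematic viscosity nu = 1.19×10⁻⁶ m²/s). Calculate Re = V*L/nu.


Formula: Re = V * L / nu
Step 1 — V * L = 7.53 * 258.2 = 1944.246 m^2/s
Step 2 — Re = 1944.246 / 1.19e-6 = 1.63e+09

1.63e+09


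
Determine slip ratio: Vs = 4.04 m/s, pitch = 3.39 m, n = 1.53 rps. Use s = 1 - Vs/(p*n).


Formula: s = 1 - Vs / (p * n)
Step 1 — p * n = 3.39 * 1.53 = 5.1867
Step 2 — Vs / (p*n) = 4.04 / 5.1867 = 0.778915 (6 d.p.)
Step 3 — s = 1 - 0.778915 = 0.221085

0.221085


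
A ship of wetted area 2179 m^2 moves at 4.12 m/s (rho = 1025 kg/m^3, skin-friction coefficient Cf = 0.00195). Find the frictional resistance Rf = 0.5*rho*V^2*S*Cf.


Formula: Rf = 0.5 * rho * V^2 * S * Cf
Step 1 — V^2 = 4.12^2 = 16.9744
Step 2 — 0.5 * rho * V^2 = 0.5 * 1025 * 16.9744 = 8699.38
Step 3 — Rf = 8699.38 * 2179 * 0.00195 ≈ 36964 N (5 s.f.)

36964 N


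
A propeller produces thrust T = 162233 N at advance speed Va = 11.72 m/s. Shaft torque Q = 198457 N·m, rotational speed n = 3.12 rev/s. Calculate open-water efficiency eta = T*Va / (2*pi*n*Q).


Formula: eta = T * Va / (2 * pi * n * Q)
Step 1 — numerator = T * Va = 162233 * 11.72 = 1901370.76
Step 2 — 2 * pi * n = 2 * pi * 3.12 = 19.603538
Step 3 — denominator = 19.603538 * 198457 = 3890459.34
Step 4 — eta = 1901370.76 / 3890459.34 ≈ 0.48873 (5 s.f.)

0.48873


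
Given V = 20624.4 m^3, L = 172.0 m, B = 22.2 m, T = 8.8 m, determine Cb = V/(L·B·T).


Formula: Cb = V / (L * B * T)
Step 1 — L * B * T = 172.0 * 22.2 * 8.8 = 33601.92 m^3
Step 2 — Cb = 20624.4 / 33601.92 ≈ 0.61379 (5 s.f.)

0.61379


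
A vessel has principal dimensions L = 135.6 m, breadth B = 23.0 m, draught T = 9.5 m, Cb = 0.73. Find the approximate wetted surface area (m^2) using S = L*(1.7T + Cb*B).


Formula: S = 1.7*L*T + V/T with V = Cb*L*B*T, i.e. S = L * (1.7*T + Cb*B)
Step 1 — 1.7*T = 1.7 * 9.5 = 16.15 m
Step 2 — Cb*B = 0.73 * 23.0 = 16.79 m
Step 3 — 1.7*T + Cb*B = 16.15 + 16.79 = 32.94 m
Step 4 — S = 135.6 * 32.94 ≈ 4466.7 m^2 (5 s.f.)

4466.7 m^2


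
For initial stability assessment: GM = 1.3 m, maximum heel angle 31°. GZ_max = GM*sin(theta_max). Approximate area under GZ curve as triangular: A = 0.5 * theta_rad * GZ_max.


Formula: GZ_max = GM * sin(theta); Area = 0.5 * theta_rad * GZ_max
Step 1 — GZ_max = 1.3 * sin(31°) = 1.3 * 0.515038 = 0.669549 m
Step 2 — theta_rad = 31 * pi/180 = 0.541052 rad
Step 3 — Area = 0.5 * 0.541052 * 0.669549 ≈ 0.18113 m·rad (5 s.f.)

0.18113 m·rad


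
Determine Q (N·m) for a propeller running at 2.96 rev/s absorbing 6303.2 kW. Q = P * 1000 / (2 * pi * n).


Formula: Q = P_W / (2 * pi * n)
Step 1 — P_W = 6303.2 kW * 1000 = 6303200.0 W
Step 2 — 2 * pi * n = 2 * pi * 2.96 = 18.598229
Step 3 — Q = 6303200.0 / 18.598229 ≈ 338910 N·m (5 s.f.)

338910 N·m


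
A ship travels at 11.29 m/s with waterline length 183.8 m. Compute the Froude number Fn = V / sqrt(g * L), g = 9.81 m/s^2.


Formula: Fn = V / sqrt(g * L)
Step 1 — g * L = 9.81 * 183.8 = 1803.078
Step 2 — sqrt(g * L) = sqrt(1803.078) = 42.462666
Step 3 — Fn = 11.29 / 42.462666 ≈ 0.26588 (5 s.f.)

0.26588


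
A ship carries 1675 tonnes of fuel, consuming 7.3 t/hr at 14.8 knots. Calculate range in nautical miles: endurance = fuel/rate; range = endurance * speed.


Formula: endurance = fuel / rate; range = endurance * speed
Step 1 — endurance = 1675 / 7.3 = 229.4521 hours
Step 2 — range = 229.4521 * 14.8 ≈ 3395.9 nautical miles (5 s.f.)

3395.9 NM


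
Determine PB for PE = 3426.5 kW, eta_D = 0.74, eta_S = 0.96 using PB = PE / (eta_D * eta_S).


Formula: PB = PE / (eta_D * eta_S)
Step 1 — combined efficiency = eta_D * eta_S = 0.74 * 0.96 = 0.7104
Step 2 — PB = 3426.5 / 0.7104 ≈ 4823.3 kW (5 s.f.)

4823.3 kW


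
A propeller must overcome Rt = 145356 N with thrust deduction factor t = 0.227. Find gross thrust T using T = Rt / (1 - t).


Formula: T = Rt / (1 - t)
Step 1 — (1 - t) = 1 - 0.227 = 0.773
Step 2 — T = 145356 / 0.773 ≈ 188040 N (5 s.f.)

188040 N


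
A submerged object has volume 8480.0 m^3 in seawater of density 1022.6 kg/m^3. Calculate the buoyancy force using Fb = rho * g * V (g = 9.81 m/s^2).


Formula: Fb = rho * g * V
Substituting: Fb = 1022.6 * 9.81 * 8480.0
Intermediate: 1022.6 * 9.81 = 10031.706
Result: Fb = 10031.706 * 8480.0 ≈ 85069000 N (5 s.f.)

85069000 N


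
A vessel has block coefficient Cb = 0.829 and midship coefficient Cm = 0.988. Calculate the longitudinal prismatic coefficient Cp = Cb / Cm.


Formula: Cp = Cb / Cm
Substituting: Cp = 0.829 / 0.988
Result: Cp ≈ 0.83907 (5 s.f.)

0.83907


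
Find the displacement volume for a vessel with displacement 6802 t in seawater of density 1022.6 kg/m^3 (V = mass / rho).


Formula: V = mass / rho
Step 1 — convert tonnes to kg: 6802 t * 1000 = 6802000 kg
Step 2 — V = 6802000 / 1022.6 ≈ 6651.7 m^3 (5 s.f.)

6651.7 m^3


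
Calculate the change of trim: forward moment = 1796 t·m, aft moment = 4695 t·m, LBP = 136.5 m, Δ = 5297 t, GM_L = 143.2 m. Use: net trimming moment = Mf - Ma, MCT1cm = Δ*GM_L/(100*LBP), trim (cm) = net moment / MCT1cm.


Formula: net trimming moment = Mf - Ma; MCT1cm = Δ*GM_L/(100*LBP); trim = net moment / MCT1cm
Step 1 — net trimming moment = 1796 - 4695 = -2899 t·m
Step 2 — MCT1cm = 5297 * 143.2 / (100 * 136.5) = 55.57 t·m/cm
Step 3 — trim = -2899 / 55.57 ≈ -52.168 cm (5 s.f.)

-52.168 cm


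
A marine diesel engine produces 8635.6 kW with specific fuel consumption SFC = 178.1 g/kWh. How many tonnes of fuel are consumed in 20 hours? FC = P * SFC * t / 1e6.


Formula: FC (tonnes) = P * SFC * t / 1,000,000
Step 1 — P * SFC * t = 8635.6 * 178.1 * 20 = 30760007.2 g
Step 2 — FC (tonnes) = 30760007.2 / 1,000,000 ≈ 30.760 tonnes (5 s.f.)

30.760 tonnes


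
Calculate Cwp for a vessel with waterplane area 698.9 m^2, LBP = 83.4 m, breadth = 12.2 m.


Formula: Cwp = Aw / (L * B)
Step 1 — L * B = 83.4 * 12.2 = 1017.48 m^2
Step 2 — Cwp = 698.9 / 1017.48 ≈ 0.68689 (5 s.f.)

0.68689


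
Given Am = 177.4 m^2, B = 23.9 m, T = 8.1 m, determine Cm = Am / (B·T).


Formula: Cm = Am / (B * T)
Step 1 — B * T = 23.9 * 8.1 = 193.59 m^2
Step 2 — Cm = 177.4 / 193.59 ≈ 0.91637 (5 s.f.)

0.91637


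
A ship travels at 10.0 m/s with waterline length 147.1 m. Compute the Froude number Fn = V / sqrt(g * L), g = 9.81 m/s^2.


Formula: Fn = V / sqrt(g * L)
Step 1 — g * L = 9.81 * 147.1 = 1443.051
Step 2 — sqrt(g * L) = sqrt(1443.051) = 37.987511
Step 3 — Fn = 10.0 / 37.987511 ≈ 0.26324 (5 s.f.)

0.26324


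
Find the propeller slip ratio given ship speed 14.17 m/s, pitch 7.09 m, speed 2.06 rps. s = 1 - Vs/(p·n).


Formula: s = 1 - Vs / (p * n)
Step 1 — p * n = 7.09 * 2.06 = 14.6054
Step 2 — Vs / (p*n) = 14.17 / 14.6054 = 0.970189 (6 d.p.)
Step 3 — s = 1 - 0.970189 = 0.029811

0.029811


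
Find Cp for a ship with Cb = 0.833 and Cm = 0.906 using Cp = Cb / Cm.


Formula: Cp = Cb / Cm
Substituting: Cp = 0.833 / 0.906
Result: Cp ≈ 0.91943 (5 s.f.)

0.91943


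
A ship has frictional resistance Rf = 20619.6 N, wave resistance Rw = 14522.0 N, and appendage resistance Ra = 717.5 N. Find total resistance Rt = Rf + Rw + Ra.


Formula: Rt = Rf + Rw + Ra
Substituting: Rt = 20619.6 + 14522.0 + 717.5
Result: Rt = 35859.1 N

35859.1 N


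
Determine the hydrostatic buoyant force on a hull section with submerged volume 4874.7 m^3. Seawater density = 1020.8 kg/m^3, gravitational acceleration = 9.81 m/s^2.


Formula: Fb = rho * g * V
Substituting: Fb = 1020.8 * 9.81 * 4874.7
Intermediate: 1020.8 * 9.81 = 10014.048
Result: Fb = 10014.048 * 4874.7 ≈ 48815000 N (5 s.f.)

48815000 N


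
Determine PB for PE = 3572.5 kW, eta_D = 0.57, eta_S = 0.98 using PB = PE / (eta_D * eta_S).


Formula: PB = PE / (eta_D * eta_S)
Step 1 — combined efficiency = eta_D * eta_S = 0.57 * 0.98 = 0.5586
Step 2 — PB = 3572.5 / 0.5586 ≈ 6395.5 kW (5 s.f.)

6395.5 kW


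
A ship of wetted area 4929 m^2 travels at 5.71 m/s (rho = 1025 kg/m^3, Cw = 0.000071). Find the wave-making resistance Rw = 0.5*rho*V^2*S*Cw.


Formula: Rw = 0.5 * rho * V^2 * S * Cw
Step 1 — V^2 = 5.71^2 = 32.6041
Step 2 — 0.5 * rho * V^2 = 0.5 * 1025 * 32.6041 = 16709.60125
Step 3 — Rw = 16709.60125 * 4929 * 0.000071 ≈ 5847.7 N (5 s.f.)

5847.7 N


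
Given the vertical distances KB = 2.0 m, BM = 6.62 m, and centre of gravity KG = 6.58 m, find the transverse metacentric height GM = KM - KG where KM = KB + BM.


Formula: GM = KB + BM - KG
Step 1 — KM = KB + BM = 2.0 + 6.62 = 8.62 m
Step 2 — GM = KM - KG = 8.62 - 6.58 = 2.04 m

2.04 m


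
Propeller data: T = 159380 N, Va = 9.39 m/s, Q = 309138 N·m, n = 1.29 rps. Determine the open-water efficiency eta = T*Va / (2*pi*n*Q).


Formula: eta = T * Va / (2 * pi * n * Q)
Step 1 — numerator = T * Va = 159380 * 9.39 = 1496578.2
Step 2 — 2 * pi * n = 2 * pi * 1.29 = 8.105309
Step 3 — denominator = 8.105309 * 309138 = 2505659.01
Step 4 — eta = 1496578.2 / 2505659.01 ≈ 0.59728 (5 s.f.)

0.59728


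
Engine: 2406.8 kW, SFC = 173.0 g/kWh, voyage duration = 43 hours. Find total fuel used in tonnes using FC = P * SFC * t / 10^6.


Formula: FC (tonnes) = P * SFC * t / 1,000,000
Step 1 — P * SFC * t = 2406.8 * 173.0 * 43 = 17904185.2 g
Step 2 — FC (tonnes) = 17904185.2 / 1,000,000 ≈ 17.904 tonnes (5 s.f.)

17.904 tonnes


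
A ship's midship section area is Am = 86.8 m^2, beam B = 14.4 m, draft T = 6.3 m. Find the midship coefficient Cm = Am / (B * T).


Formula: Cm = Am / (B * T)
Step 1 — B * T = 14.4 * 6.3 = 90.72 m^2
Step 2 — Cm = 86.8 / 90.72 ≈ 0.95679 (5 s.f.)

0.95679


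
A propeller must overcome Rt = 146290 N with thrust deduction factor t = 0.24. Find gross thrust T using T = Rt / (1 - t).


Formula: T = Rt / (1 - t)
Step 1 — (1 - t) = 1 - 0.24 = 0.76
Step 2 — T = 146290 / 0.76 ≈ 192490 N (5 s.f.)

192490 N


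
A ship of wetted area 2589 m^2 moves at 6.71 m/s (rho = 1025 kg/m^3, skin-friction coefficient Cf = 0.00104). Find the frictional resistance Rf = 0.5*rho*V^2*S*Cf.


Formula: Rf = 0.5 * rho * V^2 * S * Cf
Step 1 — V^2 = 6.71^2 = 45.0241
Step 2 — 0.5 * rho * V^2 = 0.5 * 1025 * 45.0241 = 23074.85125
Step 3 — Rf = 23074.85125 * 2589 * 0.00104 ≈ 62130 N (5 s.f.)

62130 N


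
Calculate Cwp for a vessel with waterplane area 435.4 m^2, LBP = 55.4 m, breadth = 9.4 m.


Formula: Cwp = Aw / (L * B)
Step 1 — L * B = 55.4 * 9.4 = 520.76 m^2
Step 2 — Cwp = 435.4 / 520.76 ≈ 0.83609 (5 s.f.)

0.83609


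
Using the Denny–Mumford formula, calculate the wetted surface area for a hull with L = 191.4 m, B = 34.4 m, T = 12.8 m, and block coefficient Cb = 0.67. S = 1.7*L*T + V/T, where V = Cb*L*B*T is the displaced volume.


Formula: S = 1.7*L*T + V/T with V = Cb*L*B*T, i.e. S = L * (1.7*T + Cb*B)
Step 1 — 1.7*T = 1.7 * 12.8 = 21.76 m
Step 2 — Cb*B = 0.67 * 34.4 = 23.048 m
Step 3 — 1.7*T + Cb*B = 21.76 + 23.048 = 44.808 m
Step 4 — S = 191.4 * 44.808 ≈ 8576.3 m^2 (5 s.f.)

8576.3 m^2


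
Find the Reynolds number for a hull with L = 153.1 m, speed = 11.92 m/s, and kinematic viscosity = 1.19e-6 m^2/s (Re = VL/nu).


Formula: Re = V * L / nu
Step 1 — V * L = 11.92 * 153.1 = 1824.952 m^2/s
Step 2 — Re = 1824.952 / 1.19e-6 = 1.53e+09

1.53e+09


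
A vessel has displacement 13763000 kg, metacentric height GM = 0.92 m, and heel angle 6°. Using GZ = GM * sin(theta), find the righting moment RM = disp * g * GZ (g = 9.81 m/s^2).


Formula: GZ = GM * sin(theta); RM = disp * g * GZ
Step 1 — GZ = 0.92 * sin(6°) = 0.92 * 0.104528 = 0.096166 m
Step 2 — RM = 13763000 * 9.81 * 0.096166 ≈ 12984000 N·m (5 s.f.)

12984000 N·m


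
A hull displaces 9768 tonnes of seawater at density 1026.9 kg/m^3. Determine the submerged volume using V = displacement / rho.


Formula: V = mass / rho
Step 1 — convert tonnes to kg: 9768 t * 1000 = 9768000 kg
Step 2 — V = 9768000 / 1026.9 ≈ 9512.1 m^3 (5 s.f.)

9512.1 m^3


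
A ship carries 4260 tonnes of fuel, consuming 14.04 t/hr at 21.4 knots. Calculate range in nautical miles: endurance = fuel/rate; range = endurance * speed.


Formula: endurance = fuel / rate; range = endurance * speed
Step 1 — endurance = 4260 / 14.04 = 303.4188 hours
Step 2 — range = 303.4188 * 21.4 ≈ 6493.2 nautical miles (5 s.f.)

6493.2 NM


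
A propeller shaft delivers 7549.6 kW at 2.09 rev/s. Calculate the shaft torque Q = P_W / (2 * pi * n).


Formula: Q = P_W / (2 * pi * n)
Step 1 — P_W = 7549.6 kW * 1000 = 7549600.0 W
Step 2 — 2 * pi * n = 2 * pi * 2.09 = 13.131857
Step 3 — Q = 7549600.0 / 13.131857 ≈ 574910 N·m (5 s.f.)

574910 N·m


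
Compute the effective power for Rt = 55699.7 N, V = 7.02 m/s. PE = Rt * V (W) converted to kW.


Formula: PE = Rt * V / 1000 (kW)
Step 1 — PE (W) = 55699.7 * 7.02 = 391011.894 W
Step 2 — PE (kW) = 391011.894 / 1000 ≈ 391.01 kW (5 s.f.)

391.01 kW


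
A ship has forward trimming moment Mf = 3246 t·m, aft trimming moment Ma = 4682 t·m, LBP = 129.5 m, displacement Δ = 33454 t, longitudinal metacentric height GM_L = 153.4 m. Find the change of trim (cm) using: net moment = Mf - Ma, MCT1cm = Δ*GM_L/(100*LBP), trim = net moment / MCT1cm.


Formula: net trimming moment = Mf - Ma; MCT1cm = Δ*GM_L/(100*LBP); trim = net moment / MCT1cm
Step 1 — net trimming moment = 3246 - 4682 = -1436 t·m
Step 2 — MCT1cm = 33454 * 153.4 / (100 * 129.5) = 396.2814 t·m/cm
Step 3 — trim = -1436 / 396.2814 ≈ -3.6237 cm (5 s.f.)

-3.6237 cm


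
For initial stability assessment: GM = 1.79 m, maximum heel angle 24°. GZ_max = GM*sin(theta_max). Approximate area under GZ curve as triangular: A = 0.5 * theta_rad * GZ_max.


Formula: GZ_max = GM * sin(theta); Area = 0.5 * theta_rad * GZ_max
Step 1 — GZ_max = 1.79 * sin(24°) = 1.79 * 0.406737 = 0.728059 m
Step 2 — theta_rad = 24 * pi/180 = 0.418879 rad
Step 3 — Area = 0.5 * 0.418879 * 0.728059 ≈ 0.15248 m·rad (5 s.f.)

0.15248 m·rad


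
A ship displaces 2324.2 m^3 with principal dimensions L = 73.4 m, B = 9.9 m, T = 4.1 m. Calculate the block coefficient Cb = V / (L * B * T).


Formula: Cb = V / (L * B * T)
Step 1 — L * B * T = 73.4 * 9.9 * 4.1 = 2979.306 m^3
Step 2 — Cb = 2324.2 / 2979.306 ≈ 0.78011 (5 s.f.)

0.78011


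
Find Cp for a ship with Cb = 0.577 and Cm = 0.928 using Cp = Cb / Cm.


Formula: Cp = Cb / Cm
Substituting: Cp = 0.577 / 0.928
Result: Cp ≈ 0.62177 (5 s.f.)

0.62177


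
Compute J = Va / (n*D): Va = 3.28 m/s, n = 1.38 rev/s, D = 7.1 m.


Formula: J = Va / (n * D)
Step 1 — n * D = 1.38 * 7.1 = 9.798
Step 2 — J = 3.28 / 9.798 ≈ 0.33476 (5 s.f.)

0.33476


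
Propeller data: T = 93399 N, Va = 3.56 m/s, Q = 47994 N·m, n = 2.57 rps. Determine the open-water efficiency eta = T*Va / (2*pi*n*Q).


Formula: eta = T * Va / (2 * pi * n * Q)
Step 1 — numerator = T * Va = 93399 * 3.56 = 332500.44
Step 2 — 2 * pi * n = 2 * pi * 2.57 = 16.147786
Step 3 — denominator = 16.147786 * 47994 = 774996.84
Step 4 — eta = 332500.44 / 774996.84 ≈ 0.42903 (5 s.f.)

0.42903


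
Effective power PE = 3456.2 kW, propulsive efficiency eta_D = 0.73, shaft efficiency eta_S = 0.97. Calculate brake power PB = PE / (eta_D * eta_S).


Formula: PB = PE / (eta_D * eta_S)
Step 1 — combined efficiency = eta_D * eta_S = 0.73 * 0.97 = 0.7081
Step 2 — PB = 3456.2 / 0.7081 ≈ 4880.9 kW (5 s.f.)

4880.9 kW


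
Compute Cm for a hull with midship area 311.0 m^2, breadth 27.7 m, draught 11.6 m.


Formula: Cm = Am / (B * T)
Step 1 — B * T = 27.7 * 11.6 = 321.32 m^2
Step 2 — Cm = 311.0 / 321.32 ≈ 0.96788 (5 s.f.)

0.96788


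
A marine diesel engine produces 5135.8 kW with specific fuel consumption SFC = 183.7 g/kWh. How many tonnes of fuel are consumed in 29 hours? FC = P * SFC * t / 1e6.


Formula: FC (tonnes) = P * SFC * t / 1,000,000
Step 1 — P * SFC * t = 5135.8 * 183.7 * 29 = 27359947.34 g
Step 2 — FC (tonnes) = 27359947.34 / 1,000,000 ≈ 27.360 tonnes (5 s.f.)

27.360 tonnes


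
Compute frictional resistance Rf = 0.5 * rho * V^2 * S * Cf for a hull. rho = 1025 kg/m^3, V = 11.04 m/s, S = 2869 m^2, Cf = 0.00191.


Formula: Rf = 0.5 * rho * V^2 * S * Cf
Step 1 — V^2 = 11.04^2 = 121.8816
Step 2 — 0.5 * rho * V^2 = 0.5 * 1025 * 121.8816 = 62464.32
Step 3 — Rf = 62464.32 * 2869 * 0.00191 ≈ 342290 N (5 s.f.)

342290 N


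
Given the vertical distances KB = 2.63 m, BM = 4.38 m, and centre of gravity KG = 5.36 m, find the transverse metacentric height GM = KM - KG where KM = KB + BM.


Formula: GM = KB + BM - KG
Step 1 — KM = KB + BM = 2.63 + 4.38 = 7.01 m
Step 2 — GM = KM - KG = 7.01 - 5.36 = 1.65 m

1.65 m


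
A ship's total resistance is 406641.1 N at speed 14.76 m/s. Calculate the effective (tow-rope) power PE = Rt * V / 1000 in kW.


Formula: PE = Rt * V / 1000 (kW)
Step 1 — PE (W) = 406641.1 * 14.76 = 6002022.636 W
Step 2 — PE (kW) = 6002022.636 / 1000 ≈ 6002.0 kW (5 s.f.)

6002.0 kW


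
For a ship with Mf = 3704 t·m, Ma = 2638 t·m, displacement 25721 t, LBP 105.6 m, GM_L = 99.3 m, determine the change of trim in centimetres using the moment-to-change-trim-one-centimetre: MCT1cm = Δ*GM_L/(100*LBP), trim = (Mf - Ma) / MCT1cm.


Formula: net trimming moment = Mf - Ma; MCT1cm = Δ*GM_L/(100*LBP); trim = net moment / MCT1cm
Step 1 — net trimming moment = 3704 - 2638 = 1066 t·m
Step 2 — MCT1cm = 25721 * 99.3 / (100 * 105.6) = 241.8651 t·m/cm
Step 3 — trim = 1066 / 241.8651 ≈ 4.4074 cm (5 s.f.)

4.4074 cm


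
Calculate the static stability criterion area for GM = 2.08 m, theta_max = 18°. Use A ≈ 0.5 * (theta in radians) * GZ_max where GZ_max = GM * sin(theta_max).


Formula: GZ_max = GM * sin(theta); Area = 0.5 * theta_rad * GZ_max
Step 1 — GZ_max = 2.08 * sin(18°) = 2.08 * 0.309017 = 0.642755 m
Step 2 — theta_rad = 18 * pi/180 = 0.314159 rad
Step 3 — Area = 0.5 * 0.314159 * 0.642755 ≈ 0.10096 m·rad (5 s.f.)

0.10096 m·rad


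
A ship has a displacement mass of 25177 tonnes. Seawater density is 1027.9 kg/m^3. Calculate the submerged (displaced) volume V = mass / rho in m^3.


Formula: V = mass / rho
Step 1 — convert tonnes to kg: 25177 t * 1000 = 25177000 kg
Step 2 — V = 25177000 / 1027.9 ≈ 24494 m^3 (5 s.f.)

24494 m^3


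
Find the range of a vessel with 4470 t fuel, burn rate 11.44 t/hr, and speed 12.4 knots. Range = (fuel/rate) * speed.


Formula: endurance = fuel / rate; range = endurance * speed
Step 1 — endurance = 4470 / 11.44 = 390.7343 hours
Step 2 — range = 390.7343 * 12.4 ≈ 4845.1 nautical miles (5 s.f.)

4845.1 NM


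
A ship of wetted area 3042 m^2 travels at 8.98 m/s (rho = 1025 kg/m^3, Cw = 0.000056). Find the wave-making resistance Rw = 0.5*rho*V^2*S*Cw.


Formula: Rw = 0.5 * rho * V^2 * S * Cw
Step 1 — V^2 = 8.98^2 = 80.6404
Step 2 — 0.5 * rho * V^2 = 0.5 * 1025 * 80.6404 = 41328.205
Step 3 — Rw = 41328.205 * 3042 * 0.000056 ≈ 7040.3 N (5 s.f.)

7040.3 N


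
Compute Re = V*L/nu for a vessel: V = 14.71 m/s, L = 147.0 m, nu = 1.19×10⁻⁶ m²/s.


Formula: Re = V * L / nu
Step 1 — V * L = 14.71 * 147.0 = 2162.37 m^2/s
Step 2 — Re = 2162.37 / 1.19e-6 = 1.82e+09

1.82e+09


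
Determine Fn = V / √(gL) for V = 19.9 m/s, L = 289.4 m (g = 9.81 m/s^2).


Formula: Fn = V / sqrt(g * L)
Step 1 — g * L = 9.81 * 289.4 = 2839.014
Step 2 — sqrt(g * L) = sqrt(2839.014) = 53.282399
Step 3 — Fn = 19.9 / 53.282399 ≈ 0.37348 (5 s.f.)

0.37348


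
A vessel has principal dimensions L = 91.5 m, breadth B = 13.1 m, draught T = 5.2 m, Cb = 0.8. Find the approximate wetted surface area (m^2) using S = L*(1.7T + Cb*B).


Formula: S = 1.7*L*T + V/T with V = Cb*L*B*T, i.e. S = L * (1.7*T + Cb*B)
Step 1 — 1.7*T = 1.7 * 5.2 = 8.84 m
Step 2 — Cb*B = 0.8 * 13.1 = 10.48 m
Step 3 — 1.7*T + Cb*B = 8.84 + 10.48 = 19.32 m
Step 4 — S = 91.5 * 19.32 ≈ 1767.8 m^2 (5 s.f.)

1767.8 m^2


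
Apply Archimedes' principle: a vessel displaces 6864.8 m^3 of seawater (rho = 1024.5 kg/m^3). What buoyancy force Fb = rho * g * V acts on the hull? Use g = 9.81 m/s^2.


Formula: Fb = rho * g * V
Substituting: Fb = 1024.5 * 9.81 * 6864.8
Intermediate: 1024.5 * 9.81 = 10050.345
Result: Fb = 10050.345 * 6864.8 ≈ 68994000 N (5 s.f.)

68994000 N


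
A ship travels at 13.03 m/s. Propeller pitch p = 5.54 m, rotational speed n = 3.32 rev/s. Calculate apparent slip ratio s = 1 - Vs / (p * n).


Formula: s = 1 - Vs / (p * n)
Step 1 — p * n = 5.54 * 3.32 = 18.3928
Step 2 — Vs / (p*n) = 13.03 / 18.3928 = 0.708429 (6 d.p.)
Step 3 — s = 1 - 0.708429 = 0.291571

0.291571


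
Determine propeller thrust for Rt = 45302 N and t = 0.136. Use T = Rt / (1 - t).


Formula: T = Rt / (1 - t)
Step 1 — (1 - t) = 1 - 0.136 = 0.864
Step 2 — T = 45302 / 0.864 ≈ 52433 N (5 s.f.)

52433 N


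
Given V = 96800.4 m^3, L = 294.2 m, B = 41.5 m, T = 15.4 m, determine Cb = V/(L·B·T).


Formula: Cb = V / (L * B * T)
Step 1 — L * B * T = 294.2 * 41.5 * 15.4 = 188023.22 m^3
Step 2 — Cb = 96800.4 / 188023.22 ≈ 0.51483 (5 s.f.)

0.51483


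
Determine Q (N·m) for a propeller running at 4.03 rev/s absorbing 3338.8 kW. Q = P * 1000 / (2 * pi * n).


Formula: Q = P_W / (2 * pi * n)
Step 1 — P_W = 3338.8 kW * 1000 = 3338800.0 W
Step 2 — 2 * pi * n = 2 * pi * 4.03 = 25.321237
Step 3 — Q = 3338800.0 / 25.321237 ≈ 131860 N·m (5 s.f.)

131860 N·m


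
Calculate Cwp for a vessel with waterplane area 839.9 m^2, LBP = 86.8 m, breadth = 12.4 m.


Formula: Cwp = Aw / (L * B)
Step 1 — L * B = 86.8 * 12.4 = 1076.32 m^2
Step 2 — Cwp = 839.9 / 1076.32 ≈ 0.78034 (5 s.f.)

0.78034


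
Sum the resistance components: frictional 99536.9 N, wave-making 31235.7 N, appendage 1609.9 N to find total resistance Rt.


Formula: Rt = Rf + Rw + Ra
Substituting: Rt = 99536.9 + 31235.7 + 1609.9
Result: Rt = 132382.5 N

132382.5 N


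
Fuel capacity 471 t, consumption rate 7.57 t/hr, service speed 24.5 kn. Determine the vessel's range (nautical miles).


Formula: endurance = fuel / rate; range = endurance * speed
Step 1 — endurance = 471 / 7.57 = 62.2193 hours
Step 2 — range = 62.2193 * 24.5 ≈ 1524.4 nautical miles (5 s.f.)

1524.4 NM


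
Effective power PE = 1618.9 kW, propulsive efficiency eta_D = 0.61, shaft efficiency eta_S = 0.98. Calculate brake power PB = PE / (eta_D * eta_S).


Formula: PB = PE / (eta_D * eta_S)
Step 1 — combined efficiency = eta_D * eta_S = 0.61 * 0.98 = 0.5978
Step 2 — PB = 1618.9 / 0.5978 ≈ 2708.1 kW (5 s.f.)

2708.1 kW


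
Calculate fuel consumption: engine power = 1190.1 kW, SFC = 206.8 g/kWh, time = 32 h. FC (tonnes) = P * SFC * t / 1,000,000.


Formula: FC (tonnes) = P * SFC * t / 1,000,000
Step 1 — P * SFC * t = 1190.1 * 206.8 * 32 = 7875605.76 g
Step 2 — FC (tonnes) = 7875605.76 / 1,000,000 ≈ 7.8756 tonnes (5 s.f.)

7.8756 tonnes


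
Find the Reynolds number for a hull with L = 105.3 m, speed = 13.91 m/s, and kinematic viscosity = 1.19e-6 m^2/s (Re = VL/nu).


Formula: Re = V * L / nu
Step 1 — V * L = 13.91 * 105.3 = 1464.723 m^2/s
Step 2 — Re = 1464.723 / 1.19e-6 = 1.23e+09

1.23e+09


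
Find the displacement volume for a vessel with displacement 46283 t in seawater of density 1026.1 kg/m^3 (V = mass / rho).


Formula: V = mass / rho
Step 1 — convert tonnes to kg: 46283 t * 1000 = 46283000 kg
Step 2 — V = 46283000 / 1026.1 ≈ 45106 m^3 (5 s.f.)

45106 m^3


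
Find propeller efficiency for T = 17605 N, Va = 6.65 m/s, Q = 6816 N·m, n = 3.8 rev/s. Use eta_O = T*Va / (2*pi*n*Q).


Formula: eta = T * Va / (2 * pi * n * Q)
Step 1 — numerator = T * Va = 17605 * 6.65 = 117073.25
Step 2 — 2 * pi * n = 2 * pi * 3.8 = 23.876104
Step 3 — denominator = 23.876104 * 6816 = 162739.52
Step 4 — eta = 117073.25 / 162739.52 ≈ 0.71939 (5 s.f.)

0.71939


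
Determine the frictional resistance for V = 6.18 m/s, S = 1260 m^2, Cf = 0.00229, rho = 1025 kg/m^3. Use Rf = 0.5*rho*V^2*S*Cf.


Formula: Rf = 0.5 * rho * V^2 * S * Cf
Step 1 — V^2 = 6.18^2 = 38.1924
Step 2 — 0.5 * rho * V^2 = 0.5 * 1025 * 38.1924 = 19573.605
Step 3 — Rf = 19573.605 * 1260 * 0.00229 ≈ 56478 N (5 s.f.)

56478 N


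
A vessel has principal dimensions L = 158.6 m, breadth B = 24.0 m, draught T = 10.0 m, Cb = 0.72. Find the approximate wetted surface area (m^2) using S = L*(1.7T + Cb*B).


Formula: S = 1.7*L*T + V/T with V = Cb*L*B*T, i.e. S = L * (1.7*T + Cb*B)
Step 1 — 1.7*T = 1.7 * 10.0 = 17.0 m
Step 2 — Cb*B = 0.72 * 24.0 = 17.28 m
Step 3 — 1.7*T + Cb*B = 17.0 + 17.28 = 34.28 m
Step 4 — S = 158.6 * 34.28 ≈ 5436.8 m^2 (5 s.f.)

5436.8 m^2


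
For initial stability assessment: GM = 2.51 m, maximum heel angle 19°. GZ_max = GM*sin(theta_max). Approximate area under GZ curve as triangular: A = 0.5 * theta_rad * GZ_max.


Formula: GZ_max = GM * sin(theta); Area = 0.5 * theta_rad * GZ_max
Step 1 — GZ_max = 2.51 * sin(19°) = 2.51 * 0.325568 = 0.817176 m
Step 2 — theta_rad = 19 * pi/180 = 0.331613 rad
Step 3 — Area = 0.5 * 0.331613 * 0.817176 ≈ 0.13549 m·rad (5 s.f.)

0.13549 m·rad


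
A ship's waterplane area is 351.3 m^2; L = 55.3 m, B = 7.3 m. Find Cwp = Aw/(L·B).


Formula: Cwp = Aw / (L * B)
Step 1 — L * B = 55.3 * 7.3 = 403.69 m^2
Step 2 — Cwp = 351.3 / 403.69 ≈ 0.87022 (5 s.f.)

0.87022


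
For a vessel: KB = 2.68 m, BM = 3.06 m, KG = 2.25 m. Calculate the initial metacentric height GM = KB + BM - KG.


Formula: GM = KB + BM - KG
Step 1 — KM = KB + BM = 2.68 + 3.06 = 5.74 m
Step 2 — GM = KM - KG = 5.74 - 2.25 = 3.49 m

3.49 m


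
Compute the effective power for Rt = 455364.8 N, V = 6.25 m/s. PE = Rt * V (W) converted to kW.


Formula: PE = Rt * V / 1000 (kW)
Step 1 — PE (W) = 455364.8 * 6.25 = 2846030.0 W
Step 2 — PE (kW) = 2846030.0 / 1000 ≈ 2846.0 kW (5 s.f.)

2846.0 kW


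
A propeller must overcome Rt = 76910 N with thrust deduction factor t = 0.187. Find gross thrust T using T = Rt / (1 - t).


Formula: T = Rt / (1 - t)
Step 1 — (1 - t) = 1 - 0.187 = 0.813
Step 2 — T = 76910 / 0.813 ≈ 94600 N (5 s.f.)

94600 N


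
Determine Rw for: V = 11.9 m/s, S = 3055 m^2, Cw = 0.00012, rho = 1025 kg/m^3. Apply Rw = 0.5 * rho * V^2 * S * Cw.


Formula: Rw = 0.5 * rho * V^2 * S * Cw
Step 1 — V^2 = 11.9^2 = 141.61
Step 2 — 0.5 * rho * V^2 = 0.5 * 1025 * 141.61 = 72575.125
Step 3 — Rw = 72575.125 * 3055 * 0.00012 ≈ 26606 N (5 s.f.)

26606 N


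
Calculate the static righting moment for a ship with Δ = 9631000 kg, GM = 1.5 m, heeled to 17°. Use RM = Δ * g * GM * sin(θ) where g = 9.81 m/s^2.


Formula: GZ = GM * sin(theta); RM = disp * g * GZ
Step 1 — GZ = 1.5 * sin(17°) = 1.5 * 0.292372 = 0.438558 m
Step 2 — RM = 9631000 * 9.81 * 0.438558 ≈ 41435000 N·m (5 s.f.)

41435000 N·m


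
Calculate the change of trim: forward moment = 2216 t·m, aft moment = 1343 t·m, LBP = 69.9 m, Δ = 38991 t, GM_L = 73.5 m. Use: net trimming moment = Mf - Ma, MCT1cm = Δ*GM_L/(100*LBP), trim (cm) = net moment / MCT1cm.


Formula: net trimming moment = Mf - Ma; MCT1cm = Δ*GM_L/(100*LBP); trim = net moment / MCT1cm
Step 1 — net trimming moment = 2216 - 1343 = 873 t·m
Step 2 — MCT1cm = 38991 * 73.5 / (100 * 69.9) = 409.9912 t·m/cm
Step 3 — trim = 873 / 409.9912 ≈ 2.1293 cm (5 s.f.)

2.1293 cm


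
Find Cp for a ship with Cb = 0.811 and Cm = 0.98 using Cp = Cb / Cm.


Formula: Cp = Cb / Cm
Substituting: Cp = 0.811 / 0.98
Result: Cp ≈ 0.82755 (5 s.f.)

0.82755


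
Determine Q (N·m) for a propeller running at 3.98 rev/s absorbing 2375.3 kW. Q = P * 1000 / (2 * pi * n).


Formula: Q = P_W / (2 * pi * n)
Step 1 — P_W = 2375.3 kW * 1000 = 2375300.0 W
Step 2 — 2 * pi * n = 2 * pi * 3.98 = 25.007078
Step 3 — Q = 2375300.0 / 25.007078 ≈ 94985 N·m (5 s.f.)

94985 N·m


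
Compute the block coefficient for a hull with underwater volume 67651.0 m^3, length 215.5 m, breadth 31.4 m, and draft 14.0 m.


Formula: Cb = V / (L * B * T)
Step 1 — L * B * T = 215.5 * 31.4 * 14.0 = 94733.8 m^3
Step 2 — Cb = 67651.0 / 94733.8 ≈ 0.71412 (5 s.f.)

0.71412


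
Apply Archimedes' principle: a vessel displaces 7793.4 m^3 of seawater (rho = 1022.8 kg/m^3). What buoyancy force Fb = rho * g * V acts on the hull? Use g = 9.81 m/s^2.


Formula: Fb = rho * g * V
Substituting: Fb = 1022.8 * 9.81 * 7793.4
Intermediate: 1022.8 * 9.81 = 10033.668
Result: Fb = 10033.668 * 7793.4 ≈ 78196000 N (5 s.f.)

78196000 N


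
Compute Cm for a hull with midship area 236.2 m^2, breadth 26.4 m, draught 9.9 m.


Formula: Cm = Am / (B * T)
Step 1 — B * T = 26.4 * 9.9 = 261.36 m^2
Step 2 — Cm = 236.2 / 261.36 ≈ 0.90373 (5 s.f.)

0.90373


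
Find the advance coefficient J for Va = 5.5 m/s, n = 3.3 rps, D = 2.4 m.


Formula: J = Va / (n * D)
Step 1 — n * D = 3.3 * 2.4 = 7.92
Step 2 — J = 5.5 / 7.92 ≈ 0.69444 (5 s.f.)

0.69444


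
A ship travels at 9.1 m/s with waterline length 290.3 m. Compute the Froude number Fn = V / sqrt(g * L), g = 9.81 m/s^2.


Formula: Fn = V / sqrt(g * L)
Step 1 — g * L = 9.81 * 290.3 = 2847.843
Step 2 — sqrt(g * L) = sqrt(2847.843) = 53.365185
Step 3 — Fn = 9.1 / 53.365185 ≈ 0.17052 (5 s.f.)

0.17052


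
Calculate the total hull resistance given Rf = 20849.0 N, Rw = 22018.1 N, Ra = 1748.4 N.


Formula: Rt = Rf + Rw + Ra
Substituting: Rt = 20849.0 + 22018.1 + 1748.4
Result: Rt = 44615.5 N

44615.5 N


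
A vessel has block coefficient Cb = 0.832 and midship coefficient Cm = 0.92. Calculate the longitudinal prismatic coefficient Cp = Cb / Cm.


Formula: Cp = Cb / Cm
Substituting: Cp = 0.832 / 0.92
Result: Cp ≈ 0.90435 (5 s.f.)

0.90435


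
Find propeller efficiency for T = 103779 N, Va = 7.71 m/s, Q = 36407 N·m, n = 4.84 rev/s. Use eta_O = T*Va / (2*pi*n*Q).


Formula: eta = T * Va / (2 * pi * n * Q)
Step 1 — numerator = T * Va = 103779 * 7.71 = 800136.09
Step 2 — 2 * pi * n = 2 * pi * 4.84 = 30.410617
Step 3 — denominator = 30.410617 * 36407 = 1107159.33
Step 4 — eta = 800136.09 / 1107159.33 ≈ 0.72269 (5 s.f.)

0.72269


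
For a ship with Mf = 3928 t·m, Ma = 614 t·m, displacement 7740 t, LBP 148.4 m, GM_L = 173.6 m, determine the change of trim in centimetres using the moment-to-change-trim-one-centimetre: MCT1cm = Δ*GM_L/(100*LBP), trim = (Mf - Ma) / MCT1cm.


Formula: net trimming moment = Mf - Ma; MCT1cm = Δ*GM_L/(100*LBP); trim = net moment / MCT1cm
Step 1 — net trimming moment = 3928 - 614 = 3314 t·m
Step 2 — MCT1cm = 7740 * 173.6 / (100 * 148.4) = 90.5434 t·m/cm
Step 3 — trim = 3314 / 90.5434 ≈ 36.601 cm (5 s.f.)

36.601 cm


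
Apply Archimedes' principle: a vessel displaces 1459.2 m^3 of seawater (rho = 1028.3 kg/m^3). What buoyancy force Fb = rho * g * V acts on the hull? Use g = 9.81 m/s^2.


Formula: Fb = rho * g * V
Substituting: Fb = 1028.3 * 9.81 * 1459.2
Intermediate: 1028.3 * 9.81 = 10087.623
Result: Fb = 10087.623 * 1459.2 ≈ 14720000 N (5 s.f.)

14720000 N


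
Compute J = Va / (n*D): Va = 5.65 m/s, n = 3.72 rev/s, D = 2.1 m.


Formula: J = Va / (n * D)
Step 1 — n * D = 3.72 * 2.1 = 7.812
Step 2 — J = 5.65 / 7.812 ≈ 0.72325 (5 s.f.)

0.72325


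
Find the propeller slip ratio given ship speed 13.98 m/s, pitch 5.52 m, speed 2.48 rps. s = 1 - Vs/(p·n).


Formula: s = 1 - Vs / (p * n)
Step 1 — p * n = 5.52 * 2.48 = 13.6896
Step 2 — Vs / (p*n) = 13.98 / 13.6896 = 1.021213 (6 d.p.)
Step 3 — s = 1 - 1.021213 = -0.021213

-0.021213


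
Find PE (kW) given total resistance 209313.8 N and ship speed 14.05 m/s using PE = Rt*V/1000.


Formula: PE = Rt * V / 1000 (kW)
Step 1 — PE (W) = 209313.8 * 14.05 = 2940858.89 W
Step 2 — PE (kW) = 2940858.89 / 1000 ≈ 2940.9 kW (5 s.f.)

2940.9 kW


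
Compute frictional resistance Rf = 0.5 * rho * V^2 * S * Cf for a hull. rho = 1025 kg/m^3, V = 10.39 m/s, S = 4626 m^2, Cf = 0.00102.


Formula: Rf = 0.5 * rho * V^2 * S * Cf
Step 1 — V^2 = 10.39^2 = 107.9521
Step 2 — 0.5 * rho * V^2 = 0.5 * 1025 * 107.9521 = 55325.45125
Step 3 — Rf = 55325.45125 * 4626 * 0.00102 ≈ 261050 N (5 s.f.)

261050 N


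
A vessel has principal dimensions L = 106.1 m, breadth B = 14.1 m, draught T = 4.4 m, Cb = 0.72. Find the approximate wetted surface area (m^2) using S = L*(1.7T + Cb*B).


Formula: S = 1.7*L*T + V/T with V = Cb*L*B*T, i.e. S = L * (1.7*T + Cb*B)
Step 1 — 1.7*T = 1.7 * 4.4 = 7.48 m
Step 2 — Cb*B = 0.72 * 14.1 = 10.152 m
Step 3 — 1.7*T + Cb*B = 7.48 + 10.152 = 17.632 m
Step 4 — S = 106.1 * 17.632 ≈ 1870.8 m^2 (5 s.f.)

1870.8 m^2


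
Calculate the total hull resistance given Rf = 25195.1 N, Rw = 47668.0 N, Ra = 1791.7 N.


Formula: Rt = Rf + Rw + Ra
Substituting: Rt = 25195.1 + 47668.0 + 1791.7
Result: Rt = 74654.8 N

74654.8 N


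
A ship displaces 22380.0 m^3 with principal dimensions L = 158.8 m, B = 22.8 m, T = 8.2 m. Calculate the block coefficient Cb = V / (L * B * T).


Formula: Cb = V / (L * B * T)
Step 1 — L * B * T = 158.8 * 22.8 * 8.2 = 29689.248 m^3
Step 2 — Cb = 22380.0 / 29689.248 ≈ 0.75381 (5 s.f.)

0.75381


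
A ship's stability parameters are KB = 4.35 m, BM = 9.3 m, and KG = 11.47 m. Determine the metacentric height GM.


Formula: GM = KB + BM - KG
Step 1 — KM = KB + BM = 4.35 + 9.3 = 13.65 m
Step 2 — GM = KM - KG = 13.65 - 11.47 = 2.18 m

2.18 m


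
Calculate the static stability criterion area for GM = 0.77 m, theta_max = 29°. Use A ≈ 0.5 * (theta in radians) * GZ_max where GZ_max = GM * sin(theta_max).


Formula: GZ_max = GM * sin(theta); Area = 0.5 * theta_rad * GZ_max
Step 1 — GZ_max = 0.77 * sin(29°) = 0.77 * 0.48481 = 0.373304 m
Step 2 — theta_rad = 29 * pi/180 = 0.506145 rad
Step 3 — Area = 0.5 * 0.506145 * 0.373304 ≈ 0.094473 m·rad (5 s.f.)

0.094473 m·rad


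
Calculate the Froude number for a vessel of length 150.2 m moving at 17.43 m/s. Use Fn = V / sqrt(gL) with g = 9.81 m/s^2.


Formula: Fn = V / sqrt(g * L)
Step 1 — g * L = 9.81 * 150.2 = 1473.462
Step 2 — sqrt(g * L) = sqrt(1473.462) = 38.3857
Step 3 — Fn = 17.43 / 38.3857 ≈ 0.45408 (5 s.f.)

0.45408


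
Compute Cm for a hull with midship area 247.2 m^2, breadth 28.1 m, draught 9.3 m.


Formula: Cm = Am / (B * T)
Step 1 — B * T = 28.1 * 9.3 = 261.33 m^2
Step 2 — Cm = 247.2 / 261.33 ≈ 0.94593 (5 s.f.)

0.94593


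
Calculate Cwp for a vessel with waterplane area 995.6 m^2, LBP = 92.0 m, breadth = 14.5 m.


Formula: Cwp = Aw / (L * B)
Step 1 — L * B = 92.0 * 14.5 = 1334.0 m^2
Step 2 — Cwp = 995.6 / 1334.0 ≈ 0.74633 (5 s.f.)

0.74633


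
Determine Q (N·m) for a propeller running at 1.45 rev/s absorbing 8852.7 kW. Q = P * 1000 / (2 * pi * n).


Formula: Q = P_W / (2 * pi * n)
Step 1 — P_W = 8852.7 kW * 1000 = 8852700.0 W
Step 2 — 2 * pi * n = 2 * pi * 1.45 = 9.110619
Step 3 — Q = 8852700.0 / 9.110619 ≈ 971690 N·m (5 s.f.)

971690 N·m


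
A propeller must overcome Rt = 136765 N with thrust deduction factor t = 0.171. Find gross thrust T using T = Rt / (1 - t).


Formula: T = Rt / (1 - t)
Step 1 — (1 - t) = 1 - 0.171 = 0.829
Step 2 — T = 136765 / 0.829 ≈ 164980 N (5 s.f.)

164980 N


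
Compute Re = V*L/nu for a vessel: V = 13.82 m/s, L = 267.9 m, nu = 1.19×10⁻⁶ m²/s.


Formula: Re = V * L / nu
Step 1 — V * L = 13.82 * 267.9 = 3702.378 m^2/s
Step 2 — Re = 3702.378 / 1.19e-6 = 3.11e+09

3.11e+09


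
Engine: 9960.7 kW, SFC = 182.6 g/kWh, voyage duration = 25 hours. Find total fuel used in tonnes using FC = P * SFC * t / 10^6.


Formula: FC (tonnes) = P * SFC * t / 1,000,000
Step 1 — P * SFC * t = 9960.7 * 182.6 * 25 = 45470595.5 g
Step 2 — FC (tonnes) = 45470595.5 / 1,000,000 ≈ 45.471 tonnes (5 s.f.)

45.471 tonnes


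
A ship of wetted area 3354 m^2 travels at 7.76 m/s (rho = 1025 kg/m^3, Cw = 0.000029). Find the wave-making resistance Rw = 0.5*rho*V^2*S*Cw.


Formula: Rw = 0.5 * rho * V^2 * S * Cw
Step 1 — V^2 = 7.76^2 = 60.2176
Step 2 — 0.5 * rho * V^2 = 0.5 * 1025 * 60.2176 = 30861.52
Step 3 — Rw = 30861.52 * 3354 * 0.000029 ≈ 3001.8 N (5 s.f.)

3001.8 N


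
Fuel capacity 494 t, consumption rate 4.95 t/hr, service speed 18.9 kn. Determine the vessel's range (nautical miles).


Formula: endurance = fuel / rate; range = endurance * speed
Step 1 — endurance = 494 / 4.95 = 99.798 hours
Step 2 — range = 99.798 * 18.9 ≈ 1886.2 nautical miles (5 s.f.)

1886.2 NM
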